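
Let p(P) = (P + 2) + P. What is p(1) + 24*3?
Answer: 76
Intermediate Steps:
p(P) = 2 + 2*P (p(P) = (2 + P) + P = 2 + 2*P)
p(1) + 24*3 = (2 + 2*1) + 24*3 = (2 + 2) + 72 = 4 + 72 = 76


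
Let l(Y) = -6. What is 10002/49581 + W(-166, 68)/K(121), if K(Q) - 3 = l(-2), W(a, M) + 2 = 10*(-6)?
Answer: 114964/5509 ≈ 20.868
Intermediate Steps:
W(a, M) = -62 (W(a, M) = -2 + 10*(-6) = -2 - 60 = -62)
K(Q) = -3 (K(Q) = 3 - 6 = -3)
10002/49581 + W(-166, 68)/K(121) = 10002/49581 - 62/(-3) = 10002*(1/49581) - 62*(-⅓) = 3334/16527 + 62/3 = 114964/5509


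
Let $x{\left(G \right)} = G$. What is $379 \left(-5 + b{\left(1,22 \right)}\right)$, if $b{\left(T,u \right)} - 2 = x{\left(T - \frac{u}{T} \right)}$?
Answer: $-9096$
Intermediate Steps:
$b{\left(T,u \right)} = 2 + T - \frac{u}{T}$ ($b{\left(T,u \right)} = 2 + \left(T - \frac{u}{T}\right) = 2 + T - \frac{u}{T}$)
$379 \left(-5 + b{\left(1,22 \right)}\right) = 379 \left(-5 + \left(2 + 1 - \frac{22}{1}\right)\right) = 379 \left(-5 + \left(2 + 1 - 22 \cdot 1\right)\right) = 379 \left(-5 + \left(2 + 1 - 22\right)\right) = 379 \left(-5 - 19\right) = 379 \left(-24\right) = -9096$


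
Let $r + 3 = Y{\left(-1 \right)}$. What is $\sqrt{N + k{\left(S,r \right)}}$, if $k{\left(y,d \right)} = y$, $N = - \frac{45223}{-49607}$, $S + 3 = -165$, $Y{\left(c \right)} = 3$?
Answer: $\frac{i \sqrt{411180170071}}{49607} \approx 12.926 i$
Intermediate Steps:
$S = -168$ ($S = -3 - 165 = -168$)
$r = 0$ ($r = -3 + 3 = 0$)
$N = \frac{45223}{49607}$ ($N = \left(-45223\right) \left(- \frac{1}{49607}\right) = \frac{45223}{49607} \approx 0.91162$)
$\sqrt{N + k{\left(S,r \right)}} = \sqrt{\frac{45223}{49607} - 168} = \sqrt{- \frac{8288753}{49607}} = \frac{i \sqrt{411180170071}}{49607}$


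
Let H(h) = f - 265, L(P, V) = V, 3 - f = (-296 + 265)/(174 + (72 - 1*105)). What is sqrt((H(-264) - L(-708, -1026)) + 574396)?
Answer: sqrt(11434760331)/141 ≈ 758.39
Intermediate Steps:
f = 454/141 (f = 3 - (-296 + 265)/(174 + (72 - 1*105)) = 3 - (-31)/(174 + (72 - 105)) = 3 - (-31)/(174 - 33) = 3 - (-31)/141 = 3 - 1*(-31/141) = 3 + 31/141 = 454/141 ≈ 3.2199)
H(h) = -36911/141 (H(h) = 454/141 - 265 = -36911/141)
sqrt((H(-264) - L(-708, -1026)) + 574396) = sqrt((-36911/141 - 1*(-1026)) + 574396) = sqrt((-36911/141 + 1026) + 574396) = sqrt(107755/141 + 574396) = sqrt(81097591/141) = sqrt(11434760331)/141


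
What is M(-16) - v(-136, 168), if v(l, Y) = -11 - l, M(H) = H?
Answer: -141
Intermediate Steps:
M(-16) - v(-136, 168) = -16 - (-11 - 1*(-136)) = -16 - (-11 + 136) = -16 - 1*125 = -16 - 125 = -141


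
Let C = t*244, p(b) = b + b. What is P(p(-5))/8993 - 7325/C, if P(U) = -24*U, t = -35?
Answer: 13584665/15360044 ≈ 0.88442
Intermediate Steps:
p(b) = 2*b
C = -8540 (C = -35*244 = -8540)
P(p(-5))/8993 - 7325/C = -48*(-5)/8993 - 7325/(-8540) = -24*(-10)*(1/8993) - 7325*(-1/8540) = 240*(1/8993) + 1465/1708 = 240/8993 + 1465/1708 = 13584665/15360044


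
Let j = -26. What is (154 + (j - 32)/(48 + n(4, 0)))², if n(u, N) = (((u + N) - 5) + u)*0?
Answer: 13446889/576 ≈ 23345.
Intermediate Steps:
n(u, N) = 0 (n(u, N) = (((N + u) - 5) + u)*0 = ((-5 + N + u) + u)*0 = (-5 + N + 2*u)*0 = 0)
(154 + (j - 32)/(48 + n(4, 0)))² = (154 + (-26 - 32)/(48 + 0))² = (154 - 58/48)² = (154 - 58*1/48)² = (154 - 29/24)² = (3667/24)² = 13446889/576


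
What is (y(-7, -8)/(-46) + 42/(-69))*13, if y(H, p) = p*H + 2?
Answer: -559/23 ≈ -24.304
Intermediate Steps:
y(H, p) = 2 + H*p (y(H, p) = H*p + 2 = 2 + H*p)
(y(-7, -8)/(-46) + 42/(-69))*13 = ((2 - 7*(-8))/(-46) + 42/(-69))*13 = ((2 + 56)*(-1/46) + 42*(-1/69))*13 = (58*(-1/46) - 14/23)*13 = (-29/23 - 14/23)*13 = -43/23*13 = -559/23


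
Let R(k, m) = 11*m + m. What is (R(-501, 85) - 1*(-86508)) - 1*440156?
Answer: -352628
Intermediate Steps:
R(k, m) = 12*m
(R(-501, 85) - 1*(-86508)) - 1*440156 = (12*85 - 1*(-86508)) - 1*440156 = (1020 + 86508) - 440156 = 87528 - 440156 = -352628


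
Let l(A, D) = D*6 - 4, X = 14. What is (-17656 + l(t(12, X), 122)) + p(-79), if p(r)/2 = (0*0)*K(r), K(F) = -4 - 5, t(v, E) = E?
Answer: -16928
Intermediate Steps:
K(F) = -9
p(r) = 0 (p(r) = 2*((0*0)*(-9)) = 2*(0*(-9)) = 2*0 = 0)
l(A, D) = -4 + 6*D (l(A, D) = 6*D - 4 = -4 + 6*D)
(-17656 + l(t(12, X), 122)) + p(-79) = (-17656 + (-4 + 6*122)) + 0 = (-17656 + (-4 + 732)) + 0 = (-17656 + 728) + 0 = -16928 + 0 = -16928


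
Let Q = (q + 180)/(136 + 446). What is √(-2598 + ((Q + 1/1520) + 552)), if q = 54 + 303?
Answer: I*√2778563039145/36860 ≈ 45.223*I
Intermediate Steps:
q = 357
Q = 179/194 (Q = (357 + 180)/(136 + 446) = 537/582 = 537*(1/582) = 179/194 ≈ 0.92268)
√(-2598 + ((Q + 1/1520) + 552)) = √(-2598 + ((179/194 + 1/1520) + 552)) = √(-2598 + (136137/147440 + 552)) = √(-2598 + 81523017/147440) = √(-301526103/147440) = I*√2778563039145/36860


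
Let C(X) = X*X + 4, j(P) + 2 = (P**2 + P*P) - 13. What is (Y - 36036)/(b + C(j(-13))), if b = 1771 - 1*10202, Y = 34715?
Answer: -1321/95902 ≈ -0.013774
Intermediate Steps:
j(P) = -15 + 2*P**2 (j(P) = -2 + ((P**2 + P*P) - 13) = -2 + ((P**2 + P**2) - 13) = -2 + (2*P**2 - 13) = -2 + (-13 + 2*P**2) = -15 + 2*P**2)
C(X) = 4 + X**2 (C(X) = X**2 + 4 = 4 + X**2)
b = -8431 (b = 1771 - 10202 = -8431)
(Y - 36036)/(b + C(j(-13))) = (34715 - 36036)/(-8431 + (4 + (-15 + 2*(-13)**2)**2)) = -1321/(-8431 + (4 + (-15 + 2*169)**2)) = -1321/(-8431 + (4 + (-15 + 338)**2)) = -1321/(-8431 + (4 + 323**2)) = -1321/(-8431 + (4 + 104329)) = -1321/(-8431 + 104333) = -1321/95902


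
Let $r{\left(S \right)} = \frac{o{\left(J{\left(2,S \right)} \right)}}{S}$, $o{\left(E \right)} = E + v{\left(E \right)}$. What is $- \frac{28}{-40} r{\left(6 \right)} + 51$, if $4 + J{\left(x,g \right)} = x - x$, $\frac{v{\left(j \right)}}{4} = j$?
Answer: $\frac{146}{3} \approx 48.667$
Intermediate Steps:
$v{\left(j \right)} = 4 j$
$J{\left(x,g \right)} = -4$ ($J{\left(x,g \right)} = -4 + \left(x - x\right) = -4 + 0 = -4$)
$o{\left(E \right)} = 5 E$ ($o{\left(E \right)} = E + 4 E = 5 E$)
$r{\left(S \right)} = - \frac{20}{S}$ ($r{\left(S \right)} = \frac{5 \left(-4\right)}{S} = - \frac{20}{S}$)
$- \frac{28}{-40} r{\left(6 \right)} + 51 = - \frac{28}{-40} \left(- \frac{20}{6}\right) + 51 = \left(-28\right) \left(- \frac{1}{40}\right) \left(\left(-20\right) \frac{1}{6}\right) + 51 = \frac{7}{10} \left(- \frac{10}{3}\right) + 51 = - \frac{7}{3} + 51 = \frac{146}{3}$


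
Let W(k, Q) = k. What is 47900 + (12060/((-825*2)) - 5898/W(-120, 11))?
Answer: 2109441/44 ≈ 47942.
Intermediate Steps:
47900 + (12060/((-825*2)) - 5898/W(-120, 11)) = 47900 + (12060/((-825*2)) - 5898/(-120)) = 47900 + (12060/(-1650) - 5898*(-1/120)) = 47900 + (12060*(-1/1650) + 983/20) = 47900 + (-402/55 + 983/20) = 47900 + 1841/44 = 2109441/44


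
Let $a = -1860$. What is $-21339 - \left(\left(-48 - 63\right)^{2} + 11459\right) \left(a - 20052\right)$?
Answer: $521046021$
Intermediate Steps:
$-21339 - \left(\left(-48 - 63\right)^{2} + 11459\right) \left(a - 20052\right) = -21339 - \left(\left(-48 - 63\right)^{2} + 11459\right) \left(-1860 - 20052\right) = -21339 - \left(\left(-111\right)^{2} + 11459\right) \left(-21912\right) = -21339 - \left(12321 + 11459\right) \left(-21912\right) = -21339 - 23780 \left(-21912\right) = -21339 - -521067360 = -21339 + 521067360 = 521046021$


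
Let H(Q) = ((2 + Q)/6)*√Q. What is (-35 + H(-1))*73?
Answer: -2555 + 73*I/6 ≈ -2555.0 + 12.167*I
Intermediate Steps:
H(Q) = √Q*(⅓ + Q/6) (H(Q) = ((2 + Q)*(⅙))*√Q = (⅓ + Q/6)*√Q = √Q*(⅓ + Q/6))
(-35 + H(-1))*73 = (-35 + √(-1)*(2 - 1)/6)*73 = (-35 + (⅙)*I*1)*73 = (-35 + I/6)*73 = -2555 + 73*I/6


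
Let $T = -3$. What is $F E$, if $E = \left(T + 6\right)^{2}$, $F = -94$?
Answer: $-846$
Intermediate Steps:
$E = 9$ ($E = \left(-3 + 6\right)^{2} = 3^{2} = 9$)
$F E = \left(-94\right) 9 = -846$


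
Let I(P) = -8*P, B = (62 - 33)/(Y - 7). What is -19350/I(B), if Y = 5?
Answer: -9675/58 ≈ -166.81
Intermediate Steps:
B = -29/2 (B = (62 - 33)/(5 - 7) = 29/(-2) = 29*(-½) = -29/2 ≈ -14.500)
-19350/I(B) = -19350/((-8*(-29/2))) = -19350/116 = -19350*1/116 = -9675/58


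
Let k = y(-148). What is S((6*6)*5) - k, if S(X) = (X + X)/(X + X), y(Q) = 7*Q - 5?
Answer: 1042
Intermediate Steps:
y(Q) = -5 + 7*Q
S(X) = 1 (S(X) = (2*X)/((2*X)) = (2*X)*(1/(2*X)) = 1)
k = -1041 (k = -5 + 7*(-148) = -5 - 1036 = -1041)
S((6*6)*5) - k = 1 - 1*(-1041) = 1 + 1041 = 1042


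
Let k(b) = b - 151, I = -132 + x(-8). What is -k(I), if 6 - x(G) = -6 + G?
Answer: 263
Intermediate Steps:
x(G) = 12 - G (x(G) = 6 - (-6 + G) = 6 + (6 - G) = 12 - G)
I = -112 (I = -132 + (12 - 1*(-8)) = -132 + (12 + 8) = -132 + 20 = -112)
k(b) = -151 + b
-k(I) = -(-151 - 112) = -1*(-263) = 263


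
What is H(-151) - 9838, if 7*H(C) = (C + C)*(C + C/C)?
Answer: -23566/7 ≈ -3366.6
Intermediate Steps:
H(C) = 2*C*(1 + C)/7 (H(C) = ((C + C)*(C + C/C))/7 = ((2*C)*(C + 1))/7 = ((2*C)*(1 + C))/7 = (2*C*(1 + C))/7 = 2*C*(1 + C)/7)
H(-151) - 9838 = (2/7)*(-151)*(1 - 151) - 9838 = (2/7)*(-151)*(-150) - 9838 = 45300/7 - 9838 = -23566/7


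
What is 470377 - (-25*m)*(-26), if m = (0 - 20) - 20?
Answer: 496377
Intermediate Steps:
m = -40 (m = -20 - 20 = -40)
470377 - (-25*m)*(-26) = 470377 - (-25*(-40))*(-26) = 470377 - 1000*(-26) = 470377 - 1*(-26000) = 470377 + 26000 = 496377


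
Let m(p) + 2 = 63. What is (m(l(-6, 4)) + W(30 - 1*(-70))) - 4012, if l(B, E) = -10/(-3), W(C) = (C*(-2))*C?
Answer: -23951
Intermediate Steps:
W(C) = -2*C² (W(C) = (-2*C)*C = -2*C²)
l(B, E) = 10/3 (l(B, E) = -10*(-⅓) = 10/3)
m(p) = 61 (m(p) = -2 + 63 = 61)
(m(l(-6, 4)) + W(30 - 1*(-70))) - 4012 = (61 - 2*(30 - 1*(-70))²) - 4012 = (61 - 2*(30 + 70)²) - 4012 = (61 - 2*100²) - 4012 = (61 - 2*10000) - 4012 = (61 - 20000) - 4012 = -19939 - 4012 = -23951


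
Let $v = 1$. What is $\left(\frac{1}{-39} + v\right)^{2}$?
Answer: $\frac{1444}{1521} \approx 0.94938$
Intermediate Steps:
$\left(\frac{1}{-39} + v\right)^{2} = \left(\frac{1}{-39} + 1\right)^{2} = \left(- \frac{1}{39} + 1\right)^{2} = \left(\frac{38}{39}\right)^{2} = \frac{1444}{1521}$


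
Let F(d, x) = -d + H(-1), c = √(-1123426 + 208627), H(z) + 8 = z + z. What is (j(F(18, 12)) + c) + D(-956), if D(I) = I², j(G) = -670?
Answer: 913266 + I*√914799 ≈ 9.1327e+5 + 956.45*I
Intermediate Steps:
H(z) = -8 + 2*z (H(z) = -8 + (z + z) = -8 + 2*z)
c = I*√914799 (c = √(-914799) = I*√914799 ≈ 956.45*I)
F(d, x) = -10 - d (F(d, x) = -d + (-8 + 2*(-1)) = -d + (-8 - 2) = -d - 10 = -10 - d)
(j(F(18, 12)) + c) + D(-956) = (-670 + I*√914799) + (-956)² = (-670 + I*√914799) + 913936 = 913266 + I*√914799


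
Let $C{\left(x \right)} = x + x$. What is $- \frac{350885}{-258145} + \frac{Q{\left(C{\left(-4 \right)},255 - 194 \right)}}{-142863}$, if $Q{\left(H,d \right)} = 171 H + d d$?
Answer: $\frac{9904213714}{7375873827} \approx 1.3428$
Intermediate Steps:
$C{\left(x \right)} = 2 x$
$Q{\left(H,d \right)} = d^{2} + 171 H$ ($Q{\left(H,d \right)} = 171 H + d^{2} = d^{2} + 171 H$)
$- \frac{350885}{-258145} + \frac{Q{\left(C{\left(-4 \right)},255 - 194 \right)}}{-142863} = - \frac{350885}{-258145} + \frac{\left(255 - 194\right)^{2} + 171 \cdot 2 \left(-4\right)}{-142863} = \left(-350885\right) \left(- \frac{1}{258145}\right) + \left(61^{2} + 171 \left(-8\right)\right) \left(- \frac{1}{142863}\right) = \frac{70177}{51629} + \left(3721 - 1368\right) \left(- \frac{1}{142863}\right) = \frac{70177}{51629} + 2353 \left(- \frac{1}{142863}\right) = \frac{70177}{51629} - \frac{2353}{142863} = \frac{9904213714}{7375873827}$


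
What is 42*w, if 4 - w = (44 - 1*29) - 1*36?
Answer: 1050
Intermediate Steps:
w = 25 (w = 4 - ((44 - 1*29) - 1*36) = 4 - ((44 - 29) - 36) = 4 - (15 - 36) = 4 - 1*(-21) = 4 + 21 = 25)
42*w = 42*25 = 1050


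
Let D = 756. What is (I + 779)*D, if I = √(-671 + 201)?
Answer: 588924 + 756*I*√470 ≈ 5.8892e+5 + 16390.0*I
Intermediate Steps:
I = I*√470 (I = √(-470) = I*√470 ≈ 21.679*I)
(I + 779)*D = (I*√470 + 779)*756 = (779 + I*√470)*756 = 588924 + 756*I*√470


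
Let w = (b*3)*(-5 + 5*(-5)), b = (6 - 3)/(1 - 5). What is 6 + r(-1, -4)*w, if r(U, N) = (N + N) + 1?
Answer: -933/2 ≈ -466.50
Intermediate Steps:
r(U, N) = 1 + 2*N (r(U, N) = 2*N + 1 = 1 + 2*N)
b = -¾ (b = 3/(-4) = 3*(-¼) = -¾ ≈ -0.75000)
w = 135/2 (w = (-¾*3)*(-5 + 5*(-5)) = -9*(-5 - 25)/4 = -9/4*(-30) = 135/2 ≈ 67.500)
6 + r(-1, -4)*w = 6 + (1 + 2*(-4))*(135/2) = 6 + (1 - 8)*(135/2) = 6 - 7*135/2 = 6 - 945/2 = -933/2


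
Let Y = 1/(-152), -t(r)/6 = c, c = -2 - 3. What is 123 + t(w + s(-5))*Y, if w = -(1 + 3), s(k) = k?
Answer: 9333/76 ≈ 122.80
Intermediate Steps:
c = -5
w = -4 (w = -1*4 = -4)
t(r) = 30 (t(r) = -6*(-5) = 30)
Y = -1/152 ≈ -0.0065789
123 + t(w + s(-5))*Y = 123 + 30*(-1/152) = 123 - 15/76 = 9333/76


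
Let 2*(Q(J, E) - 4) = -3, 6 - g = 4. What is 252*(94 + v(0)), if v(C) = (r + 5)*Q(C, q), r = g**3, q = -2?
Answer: 31878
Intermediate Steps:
g = 2 (g = 6 - 1*4 = 6 - 4 = 2)
Q(J, E) = 5/2 (Q(J, E) = 4 + (1/2)*(-3) = 4 - 3/2 = 5/2)
r = 8 (r = 2**3 = 8)
v(C) = 65/2 (v(C) = (8 + 5)*(5/2) = 13*(5/2) = 65/2)
252*(94 + v(0)) = 252*(94 + 65/2) = 252*(253/2) = 31878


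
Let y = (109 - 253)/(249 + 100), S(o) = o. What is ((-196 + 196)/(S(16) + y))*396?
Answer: 0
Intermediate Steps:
y = -144/349 ≈ -0.41261
((-196 + 196)/(S(16) + y))*396 = ((-196 + 196)/(16 - 144/349))*396 = (0/(5440/349))*396 = (0*(349/5440))*396 = 0*396 = 0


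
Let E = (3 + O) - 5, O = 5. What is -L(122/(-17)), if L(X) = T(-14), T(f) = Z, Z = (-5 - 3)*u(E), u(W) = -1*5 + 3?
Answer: -16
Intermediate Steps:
E = 3 (E = (3 + 5) - 5 = 8 - 5 = 3)
u(W) = -2 (u(W) = -5 + 3 = -2)
Z = 16 (Z = (-5 - 3)*(-2) = -8*(-2) = 16)
T(f) = 16
L(X) = 16
-L(122/(-17)) = -1*16 = -16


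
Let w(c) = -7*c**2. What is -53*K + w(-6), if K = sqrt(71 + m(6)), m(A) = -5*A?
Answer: -252 - 53*sqrt(41) ≈ -591.37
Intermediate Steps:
K = sqrt(41) (K = sqrt(71 - 5*6) = sqrt(71 - 30) = sqrt(41) ≈ 6.4031)
-53*K + w(-6) = -53*sqrt(41) - 7*(-6)**2 = -53*sqrt(41) - 7*36 = -53*sqrt(41) - 252 = -252 - 53*sqrt(41)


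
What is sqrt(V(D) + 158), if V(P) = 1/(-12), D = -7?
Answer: sqrt(5685)/6 ≈ 12.566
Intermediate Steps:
V(P) = -1/12
sqrt(V(D) + 158) = sqrt(-1/12 + 158) = sqrt(1895/12) = sqrt(5685)/6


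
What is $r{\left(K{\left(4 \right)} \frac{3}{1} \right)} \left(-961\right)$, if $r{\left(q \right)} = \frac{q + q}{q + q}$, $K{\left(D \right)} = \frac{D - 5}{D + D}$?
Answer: $-961$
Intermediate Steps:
$K{\left(D \right)} = \frac{-5 + D}{2 D}$
$r{\left(q \right)} = 1$ ($r{\left(q \right)} = \frac{2 q}{2 q} = 2 q \frac{1}{2 q} = 1$)
$r{\left(K{\left(4 \right)} \frac{3}{1} \right)} \left(-961\right) = 1 \left(-961\right) = -961$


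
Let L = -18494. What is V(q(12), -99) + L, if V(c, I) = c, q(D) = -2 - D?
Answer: -18508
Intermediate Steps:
V(q(12), -99) + L = (-2 - 1*12) - 18494 = (-2 - 12) - 18494 = -14 - 18494 = -18508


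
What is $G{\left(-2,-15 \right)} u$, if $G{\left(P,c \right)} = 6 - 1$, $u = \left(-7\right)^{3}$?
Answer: $-1715$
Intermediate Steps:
$u = -343$
$G{\left(P,c \right)} = 5$
$G{\left(-2,-15 \right)} u = 5 \left(-343\right) = -1715$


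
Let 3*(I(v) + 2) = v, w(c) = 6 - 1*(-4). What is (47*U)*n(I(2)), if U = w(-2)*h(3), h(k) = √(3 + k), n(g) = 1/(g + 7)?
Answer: 1410*√6/17 ≈ 203.16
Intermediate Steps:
w(c) = 10 (w(c) = 6 + 4 = 10)
I(v) = -2 + v/3
n(g) = 1/(7 + g)
U = 10*√6 (U = 10*√(3 + 3) = 10*√6 ≈ 24.495)
(47*U)*n(I(2)) = (47*(10*√6))/(7 + (-2 + (⅓)*2)) = (470*√6)/(7 + (-2 + ⅔)) = (470*√6)/(7 - 4/3) = (470*√6)/(17/3) = (470*√6)*(3/17) = 1410*√6/17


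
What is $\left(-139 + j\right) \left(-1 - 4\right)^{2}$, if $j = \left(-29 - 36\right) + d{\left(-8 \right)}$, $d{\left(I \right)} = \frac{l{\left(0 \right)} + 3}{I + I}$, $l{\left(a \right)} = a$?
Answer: $- \frac{81675}{16} \approx -5104.7$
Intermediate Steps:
$d{\left(I \right)} = \frac{3}{2 I}$ ($d{\left(I \right)} = \frac{0 + 3}{I + I} = \frac{3}{2 I}$)
$j = - \frac{1043}{16}$ ($j = \left(-29 - 36\right) + \frac{3}{2 \left(-8\right)} = -65 + \frac{3}{2} \left(- \frac{1}{8}\right) = -65 - \frac{3}{16} = - \frac{1043}{16} \approx -65.188$)
$\left(-139 + j\right) \left(-1 - 4\right)^{2} = \left(-139 - \frac{1043}{16}\right) \left(-1 - 4\right)^{2} = - \frac{3267 \left(-5\right)^{2}}{16} = \left(- \frac{3267}{16}\right) 25 = - \frac{81675}{16}$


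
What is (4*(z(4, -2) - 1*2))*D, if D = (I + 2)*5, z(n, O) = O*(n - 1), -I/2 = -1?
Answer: -640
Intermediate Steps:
I = 2 (I = -2*(-1) = 2)
z(n, O) = O*(-1 + n)
D = 20 (D = (2 + 2)*5 = 4*5 = 20)
(4*(z(4, -2) - 1*2))*D = (4*(-2*(-1 + 4) - 1*2))*20 = (4*(-2*3 - 2))*20 = (4*(-6 - 2))*20 = (4*(-8))*20 = -32*20 = -640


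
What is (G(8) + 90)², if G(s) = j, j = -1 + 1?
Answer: 8100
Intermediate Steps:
j = 0
G(s) = 0
(G(8) + 90)² = (0 + 90)² = 90² = 8100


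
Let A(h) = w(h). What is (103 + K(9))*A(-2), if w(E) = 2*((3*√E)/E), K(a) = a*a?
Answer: -552*I*√2 ≈ -780.65*I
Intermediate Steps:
K(a) = a²
w(E) = 6/√E (w(E) = 2*(3/√E) = 6/√E)
A(h) = 6/√h
(103 + K(9))*A(-2) = (103 + 9²)*(6/√(-2)) = (103 + 81)*(6*(-I*√2/2)) = 184*(-3*I*√2) = -552*I*√2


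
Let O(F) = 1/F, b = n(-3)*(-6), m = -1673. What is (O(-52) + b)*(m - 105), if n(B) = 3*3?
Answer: 2497201/26 ≈ 96046.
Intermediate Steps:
n(B) = 9
b = -54 (b = 9*(-6) = -54)
(O(-52) + b)*(m - 105) = (1/(-52) - 54)*(-1673 - 105) = (-1/52 - 54)*(-1778) = -2809/52*(-1778) = 2497201/26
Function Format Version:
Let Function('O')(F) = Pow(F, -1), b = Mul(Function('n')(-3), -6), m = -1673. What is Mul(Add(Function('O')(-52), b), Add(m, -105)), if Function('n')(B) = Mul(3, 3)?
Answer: Rational(2497201, 26) ≈ 96046.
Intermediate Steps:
Function('n')(B) = 9
b = -54 (b = Mul(9, -6) = -54)
Mul(Add(Function('O')(-52), b), Add(m, -105)) = Mul(Add(Pow(-52, -1), -54), Add(-1673, -105)) = Mul(Add(Rational(-1, 52), -54), -1778) = Mul(Rational(-2809, 52), -1778) = Rational(2497201, 26)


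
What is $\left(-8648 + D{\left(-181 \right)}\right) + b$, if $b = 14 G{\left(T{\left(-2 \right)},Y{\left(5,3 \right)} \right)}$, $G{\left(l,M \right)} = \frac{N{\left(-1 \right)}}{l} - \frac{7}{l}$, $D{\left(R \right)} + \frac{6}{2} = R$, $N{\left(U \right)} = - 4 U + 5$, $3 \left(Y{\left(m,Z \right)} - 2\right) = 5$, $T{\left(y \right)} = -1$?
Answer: $-8860$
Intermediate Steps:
$Y{\left(m,Z \right)} = \frac{11}{3}$ ($Y{\left(m,Z \right)} = 2 + \frac{1}{3} \cdot 5 = 2 + \frac{5}{3} = \frac{11}{3}$)
$N{\left(U \right)} = 5 - 4 U$
$D{\left(R \right)} = -3 + R$
$G{\left(l,M \right)} = \frac{2}{l}$ ($G{\left(l,M \right)} = \frac{5 - -4}{l} - \frac{7}{l} = \frac{5 + 4}{l} - \frac{7}{l} = \frac{9}{l} - \frac{7}{l} = \frac{2}{l}$)
$b = -28$ ($b = 14 \frac{2}{-1} = 14 \cdot 2 \left(-1\right) = 14 \left(-2\right) = -28$)
$\left(-8648 + D{\left(-181 \right)}\right) + b = \left(-8648 - 184\right) - 28 = -8832 - 28 = -8860$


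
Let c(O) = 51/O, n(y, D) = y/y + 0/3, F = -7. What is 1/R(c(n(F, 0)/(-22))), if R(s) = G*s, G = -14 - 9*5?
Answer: 1/66198 ≈ 1.5106e-5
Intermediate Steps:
n(y, D) = 1 (n(y, D) = 1 + 0*(1/3) = 1 + 0 = 1)
G = -59 (G = -14 - 45 = -59)
R(s) = -59*s
1/R(c(n(F, 0)/(-22))) = 1/(-3009/(1/(-22))) = 1/(-3009/(1*(-1/22))) = 1/(-3009/(-1/22)) = 1/(-3009*(-22)) = 1/(-59*(-1122)) = 1/66198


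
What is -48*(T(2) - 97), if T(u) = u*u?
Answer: 4464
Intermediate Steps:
T(u) = u²
-48*(T(2) - 97) = -48*(2² - 97) = -48*(4 - 97) = -48*(-93) = 4464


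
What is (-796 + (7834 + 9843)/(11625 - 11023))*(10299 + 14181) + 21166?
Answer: -5642572634/301 ≈ -1.8746e+7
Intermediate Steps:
(-796 + (7834 + 9843)/(11625 - 11023))*(10299 + 14181) + 21166 = (-796 + 17677/602)*24480 + 21166 = -461515/602*24480 + 21166 = -5648943600/301 + 21166 = -5642572634/301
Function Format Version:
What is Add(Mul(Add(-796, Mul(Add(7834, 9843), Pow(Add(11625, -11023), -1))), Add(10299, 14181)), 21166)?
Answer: Rational(-5642572634, 301) ≈ -1.8746e+7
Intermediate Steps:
Add(Mul(Add(-796, Mul(Add(7834, 9843), Pow(Add(11625, -11023), -1))), Add(10299, 14181)), 21166) = Add(Mul(Add(-796, Mul(17677, Pow(602, -1))), 24480), 21166) = Add(Mul(Add(-796, Mul(17677, Rational(1, 602))), 24480), 21166) = Add(Mul(Add(-796, Rational(17677, 602)), 24480), 21166) = Add(Mul(Rational(-461515, 602), 24480), 21166) = Add(Rational(-5648943600, 301), 21166) = Rational(-5642572634, 301)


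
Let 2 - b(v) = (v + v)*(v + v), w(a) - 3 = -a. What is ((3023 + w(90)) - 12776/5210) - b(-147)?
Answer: 232802462/2605 ≈ 89368.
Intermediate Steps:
w(a) = 3 - a
b(v) = 2 - 4*v**2 (b(v) = 2 - (v + v)*(v + v) = 2 - 2*v*2*v = 2 - 4*v**2)
((3023 + w(90)) - 12776/5210) - b(-147) = ((3023 + (3 - 1*90)) - 12776/5210) - (2 - 4*(-147)**2) = ((3023 + (3 - 90)) - 12776*1/5210) - (2 - 4*21609) = ((3023 - 87) - 6388/2605) - (2 - 86436) = (2936 - 6388/2605) - 1*(-86434) = 7641892/2605 + 86434 = 232802462/2605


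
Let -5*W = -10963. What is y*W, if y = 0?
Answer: 0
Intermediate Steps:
W = 10963/5 (W = -1/5*(-10963) = 10963/5 ≈ 2192.6)
y*W = 0*(10963/5) = 0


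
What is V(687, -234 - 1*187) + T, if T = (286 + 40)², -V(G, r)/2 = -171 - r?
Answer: 105776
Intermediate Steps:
V(G, r) = 342 + 2*r (V(G, r) = -2*(-171 - r) = 342 + 2*r)
T = 106276 (T = 326² = 106276)
V(687, -234 - 1*187) + T = (342 + 2*(-234 - 1*187)) + 106276 = (342 + 2*(-234 - 187)) + 106276 = (342 + 2*(-421)) + 106276 = (342 - 842) + 106276 = -500 + 106276 = 105776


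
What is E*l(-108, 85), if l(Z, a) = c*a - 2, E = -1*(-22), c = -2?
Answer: -3784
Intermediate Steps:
E = 22
l(Z, a) = -2 - 2*a (l(Z, a) = -2*a - 2 = -2 - 2*a)
E*l(-108, 85) = 22*(-2 - 2*85) = 22*(-2 - 170) = 22*(-172) = -3784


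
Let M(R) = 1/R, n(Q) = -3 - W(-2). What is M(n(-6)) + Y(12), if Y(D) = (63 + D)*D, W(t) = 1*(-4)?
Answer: 901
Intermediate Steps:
W(t) = -4
n(Q) = 1 (n(Q) = -3 - 1*(-4) = -3 + 4 = 1)
Y(D) = D*(63 + D)
M(n(-6)) + Y(12) = 1/1 + 12*(63 + 12) = 1 + 12*75 = 1 + 900 = 901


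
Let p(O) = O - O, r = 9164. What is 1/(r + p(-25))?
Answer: 1/9164 ≈ 0.00010912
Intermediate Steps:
p(O) = 0
1/(r + p(-25)) = 1/(9164 + 0) = 1/9164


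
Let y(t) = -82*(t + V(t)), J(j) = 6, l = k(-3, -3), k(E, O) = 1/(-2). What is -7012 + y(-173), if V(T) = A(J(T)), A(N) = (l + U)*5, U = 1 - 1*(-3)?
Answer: 5739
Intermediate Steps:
k(E, O) = -½
l = -½ ≈ -0.50000
U = 4 (U = 1 + 3 = 4)
A(N) = 35/2 (A(N) = (-½ + 4)*5 = (7/2)*5 = 35/2)
V(T) = 35/2
y(t) = -1435 - 82*t (y(t) = -82*(t + 35/2) = -82*(35/2 + t) = -1435 - 82*t)
-7012 + y(-173) = -7012 + (-1435 - 82*(-173)) = -7012 + (-1435 + 14186) = -7012 + 12751 = 5739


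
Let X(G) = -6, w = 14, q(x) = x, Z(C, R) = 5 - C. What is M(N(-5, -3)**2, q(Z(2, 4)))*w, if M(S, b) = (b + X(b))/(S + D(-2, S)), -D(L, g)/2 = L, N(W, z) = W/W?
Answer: -42/5 ≈ -8.4000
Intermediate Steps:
N(W, z) = 1
D(L, g) = -2*L
M(S, b) = (-6 + b)/(4 + S) (M(S, b) = (b - 6)/(S - 2*(-2)) = (-6 + b)/(S + 4) = (-6 + b)/(4 + S))
M(N(-5, -3)**2, q(Z(2, 4)))*w = ((-6 + (5 - 1*2))/(4 + 1**2))*14 = ((-6 + (5 - 2))/(4 + 1))*14 = ((-6 + 3)/5)*14 = ((1/5)*(-3))*14 = -3/5*14 = -42/5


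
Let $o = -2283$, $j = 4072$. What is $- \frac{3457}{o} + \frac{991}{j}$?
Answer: $\frac{16339357}{9296376} \approx 1.7576$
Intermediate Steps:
$- \frac{3457}{o} + \frac{991}{j} = - \frac{3457}{-2283} + \frac{991}{4072} = \left(-3457\right) \left(- \frac{1}{2283}\right) + 991 \cdot \frac{1}{4072} = \frac{3457}{2283} + \frac{991}{4072} = \frac{16339357}{9296376}$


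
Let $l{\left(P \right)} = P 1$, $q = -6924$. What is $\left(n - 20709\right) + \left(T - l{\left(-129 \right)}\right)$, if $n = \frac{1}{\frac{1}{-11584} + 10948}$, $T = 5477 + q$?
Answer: $- \frac{2793500054453}{126821631} \approx -22027.0$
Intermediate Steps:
$T = -1447$ ($T = 5477 - 6924 = -1447$)
$l{\left(P \right)} = P$
$n = \frac{11584}{126821631}$ ($n = \frac{1}{- \frac{1}{11584} + 10948} = \frac{1}{\frac{126821631}{11584}} = \frac{11584}{126821631} \approx 9.1341 \cdot 10^{-5}$)
$\left(n - 20709\right) + \left(T - l{\left(-129 \right)}\right) = \left(\frac{11584}{126821631} - 20709\right) - 1318 = - \frac{2626349144795}{126821631} + \left(-1447 + 129\right) = - \frac{2626349144795}{126821631} - 1318 = - \frac{2793500054453}{126821631}$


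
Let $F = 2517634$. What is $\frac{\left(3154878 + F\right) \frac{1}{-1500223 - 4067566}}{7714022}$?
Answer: $- \frac{2836256}{21475023418679} \approx -1.3207 \cdot 10^{-7}$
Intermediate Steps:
$\frac{\left(3154878 + F\right) \frac{1}{-1500223 - 4067566}}{7714022} = \frac{\left(3154878 + 2517634\right) \frac{1}{-1500223 - 4067566}}{7714022} = \frac{5672512}{-5567789} \cdot \frac{1}{7714022} = 5672512 \left(- \frac{1}{5567789}\right) \frac{1}{7714022} = \left(- \frac{5672512}{5567789}\right) \frac{1}{7714022} = - \frac{2836256}{21475023418679}$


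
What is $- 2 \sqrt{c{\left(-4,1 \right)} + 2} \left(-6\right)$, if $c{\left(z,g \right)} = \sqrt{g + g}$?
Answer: $12 \sqrt{2 + \sqrt{2}} \approx 22.173$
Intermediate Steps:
$c{\left(z,g \right)} = \sqrt{2} \sqrt{g}$ ($c{\left(z,g \right)} = \sqrt{2 g} = \sqrt{2} \sqrt{g}$)
$- 2 \sqrt{c{\left(-4,1 \right)} + 2} \left(-6\right) = - 2 \sqrt{\sqrt{2} \sqrt{1} + 2} \left(-6\right) = - 2 \sqrt{\sqrt{2} \cdot 1 + 2} \left(-6\right) = - 2 \sqrt{\sqrt{2} + 2} \left(-6\right) = - 2 \sqrt{2 + \sqrt{2}} \left(-6\right) = 12 \sqrt{2 + \sqrt{2}}$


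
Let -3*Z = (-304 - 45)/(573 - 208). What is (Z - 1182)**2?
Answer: 1674283311481/1199025 ≈ 1.3964e+6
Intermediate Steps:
Z = 349/1095 (Z = -(-304 - 45)/(3*(573 - 208)) = -(-349)/(3*365) = -1/3*(-349/365) = 349/1095 ≈ 0.31872)
(Z - 1182)**2 = (349/1095 - 1182)**2 = (-1293941/1095)**2 = 1674283311481/1199025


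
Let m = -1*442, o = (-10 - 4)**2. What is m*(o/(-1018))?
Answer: 43316/509 ≈ 85.100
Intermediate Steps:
o = 196 (o = (-14)**2 = 196)
m = -442
m*(o/(-1018)) = -86632/(-1018) = -86632*(-1)/1018 = -442*(-98/509) = 43316/509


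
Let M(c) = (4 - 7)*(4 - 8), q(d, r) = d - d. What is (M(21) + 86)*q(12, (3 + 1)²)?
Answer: 0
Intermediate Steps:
q(d, r) = 0
M(c) = 12 (M(c) = -3*(-4) = 12)
(M(21) + 86)*q(12, (3 + 1)²) = (12 + 86)*0 = 98*0 = 0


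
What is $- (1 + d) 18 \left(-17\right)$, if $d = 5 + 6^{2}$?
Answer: $12852$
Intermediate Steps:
$d = 41$ ($d = 5 + 36 = 41$)
$- (1 + d) 18 \left(-17\right) = - (1 + 41) 18 \left(-17\right) = \left(-1\right) 42 \cdot 18 \left(-17\right) = \left(-42\right) 18 \left(-17\right) = \left(-756\right) \left(-17\right) = 12852$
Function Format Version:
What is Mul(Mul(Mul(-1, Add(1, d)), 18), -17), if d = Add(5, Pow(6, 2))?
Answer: 12852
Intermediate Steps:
d = 41 (d = Add(5, 36) = 41)
Mul(Mul(Mul(-1, Add(1, d)), 18), -17) = Mul(Mul(Mul(-1, Add(1, 41)), 18), -17) = Mul(Mul(Mul(-1, 42), 18), -17) = Mul(Mul(-42, 18), -17) = Mul(-756, -17) = 12852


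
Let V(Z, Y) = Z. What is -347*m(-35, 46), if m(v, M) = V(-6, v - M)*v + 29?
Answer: -82933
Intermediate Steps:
m(v, M) = 29 - 6*v (m(v, M) = -6*v + 29 = 29 - 6*v)
-347*m(-35, 46) = -347*(29 - 6*(-35)) = -347*(29 + 210) = -347*239 = -82933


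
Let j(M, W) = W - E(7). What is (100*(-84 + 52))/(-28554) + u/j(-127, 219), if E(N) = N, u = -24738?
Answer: -176422613/1513362 ≈ -116.58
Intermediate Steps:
j(M, W) = -7 + W (j(M, W) = W - 1*7 = W - 7 = -7 + W)
(100*(-84 + 52))/(-28554) + u/j(-127, 219) = (100*(-84 + 52))/(-28554) - 24738/(-7 + 219) = (100*(-32))*(-1/28554) - 24738/212 = -3200*(-1/28554) - 24738*1/212 = 1600/14277 - 12369/106 = -176422613/1513362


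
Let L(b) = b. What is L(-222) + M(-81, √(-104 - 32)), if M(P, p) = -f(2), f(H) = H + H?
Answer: -226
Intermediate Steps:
f(H) = 2*H
M(P, p) = -4 (M(P, p) = -2*2 = -1*4 = -4)
L(-222) + M(-81, √(-104 - 32)) = -222 - 4 = -226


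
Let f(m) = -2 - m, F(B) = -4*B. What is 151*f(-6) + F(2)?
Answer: 596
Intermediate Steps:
151*f(-6) + F(2) = 151*(-2 - 1*(-6)) - 4*2 = 151*(-2 + 6) - 8 = 151*4 - 8 = 604 - 8 = 596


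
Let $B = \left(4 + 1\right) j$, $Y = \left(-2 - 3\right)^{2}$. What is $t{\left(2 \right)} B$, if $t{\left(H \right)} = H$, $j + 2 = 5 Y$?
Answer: $1230$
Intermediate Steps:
$Y = 25$ ($Y = \left(-5\right)^{2} = 25$)
$j = 123$ ($j = -2 + 5 \cdot 25 = -2 + 125 = 123$)
$B = 615$ ($B = \left(4 + 1\right) 123 = 5 \cdot 123 = 615$)
$t{\left(2 \right)} B = 2 \cdot 615 = 1230$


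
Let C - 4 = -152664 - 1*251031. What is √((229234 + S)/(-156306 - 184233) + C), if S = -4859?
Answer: 4*I*√2925927132154446/340539 ≈ 635.37*I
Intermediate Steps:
C = -403691 (C = 4 + (-152664 - 1*251031) = 4 + (-152664 - 251031) = 4 - 403695 = -403691)
√((229234 + S)/(-156306 - 184233) + C) = √((229234 - 4859)/(-156306 - 184233) - 403691) = √(224375/(-340539) - 403691) = √(224375*(-1/340539) - 403691) = √(-224375/340539 - 403691) = √(-137472753824/340539) = 4*I*√2925927132154446/340539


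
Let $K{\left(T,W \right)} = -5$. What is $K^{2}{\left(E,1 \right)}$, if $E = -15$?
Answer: $25$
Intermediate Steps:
$K^{2}{\left(E,1 \right)} = \left(-5\right)^{2} = 25$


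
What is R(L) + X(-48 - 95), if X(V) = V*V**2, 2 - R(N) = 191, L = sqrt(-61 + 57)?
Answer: -2924396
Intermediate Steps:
L = 2*I (L = sqrt(-4) = 2*I ≈ 2.0*I)
R(N) = -189 (R(N) = 2 - 1*191 = 2 - 191 = -189)
X(V) = V**3
R(L) + X(-48 - 95) = -189 + (-48 - 95)**3 = -189 + (-143)**3 = -189 - 2924207 = -2924396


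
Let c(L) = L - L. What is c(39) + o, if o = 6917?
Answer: 6917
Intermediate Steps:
c(L) = 0
c(39) + o = 0 + 6917 = 6917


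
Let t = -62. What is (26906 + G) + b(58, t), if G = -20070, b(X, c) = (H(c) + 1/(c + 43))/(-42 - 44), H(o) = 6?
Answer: 11169911/1634 ≈ 6835.9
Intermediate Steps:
b(X, c) = -3/43 - 1/(86*(43 + c)) (b(X, c) = (6 + 1/(c + 43))/(-42 - 44) = (6 + 1/(43 + c))/(-86) = (6 + 1/(43 + c))*(-1/86) = -3/43 - 1/(86*(43 + c)))
(26906 + G) + b(58, t) = (26906 - 20070) + (-259 - 6*(-62))/(86*(43 - 62)) = 6836 + (1/86)*(-259 + 372)/(-19) = 6836 + (1/86)*(-1/19)*113 = 6836 - 113/1634 = 11169911/1634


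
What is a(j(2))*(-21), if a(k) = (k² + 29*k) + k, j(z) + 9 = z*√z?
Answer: 3801 - 504*√2 ≈ 3088.2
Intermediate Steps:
j(z) = -9 + z^(3/2) (j(z) = -9 + z*√z = -9 + z^(3/2))
a(k) = k² + 30*k
a(j(2))*(-21) = ((-9 + 2^(3/2))*(30 + (-9 + 2^(3/2))))*(-21) = ((-9 + 2*√2)*(30 + (-9 + 2*√2)))*(-21) = ((-9 + 2*√2)*(21 + 2*√2))*(-21) = -21*(-9 + 2*√2)*(21 + 2*√2)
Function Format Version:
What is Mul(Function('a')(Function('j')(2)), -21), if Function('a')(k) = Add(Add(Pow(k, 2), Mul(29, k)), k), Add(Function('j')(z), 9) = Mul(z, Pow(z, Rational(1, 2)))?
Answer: Add(3801, Mul(-504, Pow(2, Rational(1, 2)))) ≈ 3088.2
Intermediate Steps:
Function('j')(z) = Add(-9, Pow(z, Rational(3, 2))) (Function('j')(z) = Add(-9, Mul(z, Pow(z, Rational(1, 2)))) = Add(-9, Pow(z, Rational(3, 2))))
Function('a')(k) = Add(Pow(k, 2), Mul(30, k))
Mul(Function('a')(Function('j')(2)), -21) = Mul(Mul(Add(-9, Pow(2, Rational(3, 2))), Add(30, Add(-9, Pow(2, Rational(3, 2))))), -21) = Mul(Mul(Add(-9, Mul(2, Pow(2, Rational(1, 2)))), Add(30, Add(-9, Mul(2, Pow(2, Rational(1, 2)))))), -21) = Mul(Mul(Add(-9, Mul(2, Pow(2, Rational(1, 2)))), Add(21, Mul(2, Pow(2, Rational(1, 2))))), -21) = Mul(-21, Add(-9, Mul(2, Pow(2, Rational(1, 2)))), Add(21, Mul(2, Pow(2, Rational(1, 2)))))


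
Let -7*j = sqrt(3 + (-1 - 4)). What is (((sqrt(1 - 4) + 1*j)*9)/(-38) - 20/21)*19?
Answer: -380/21 - 9*I*sqrt(3)/2 + 9*I*sqrt(2)/14 ≈ -18.095 - 6.8851*I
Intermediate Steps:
j = -I*sqrt(2)/7 (j = -sqrt(3 + (-1 - 4))/7 = -sqrt(3 - 5)/7 = -I*sqrt(2)/7 ≈ -0.20203*I)
(((sqrt(1 - 4) + 1*j)*9)/(-38) - 20/21)*19 = (((sqrt(1 - 4) + 1*(-I*sqrt(2)/7))*9)/(-38) - 20/21)*19 = (((sqrt(-3) - I*sqrt(2)/7)*9)*(-1/38) - 20*1/21)*19 = (((I*sqrt(3) - I*sqrt(2)/7)*9)*(-1/38) - 20/21)*19 = ((9*I*sqrt(3) - 9*I*sqrt(2)/7)*(-1/38) - 20/21)*19 = ((-9*I*sqrt(3)/38 + 9*I*sqrt(2)/266) - 20/21)*19 = (-20/21 - 9*I*sqrt(3)/38 + 9*I*sqrt(2)/266)*19 = -380/21 - 9*I*sqrt(3)/2 + 9*I*sqrt(2)/14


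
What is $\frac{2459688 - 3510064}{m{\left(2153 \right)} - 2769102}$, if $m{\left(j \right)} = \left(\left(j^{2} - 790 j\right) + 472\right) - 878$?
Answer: $- \frac{1050376}{165031} \approx -6.3647$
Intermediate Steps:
$m{\left(j \right)} = -406 + j^{2} - 790 j$ ($m{\left(j \right)} = \left(472 + j^{2} - 790 j\right) - 878 = -406 + j^{2} - 790 j$)
$\frac{2459688 - 3510064}{m{\left(2153 \right)} - 2769102} = \frac{2459688 - 3510064}{\left(-406 + 2153^{2} - 1700870\right) - 2769102} = - \frac{1050376}{\left(-406 + 4635409 - 1700870\right) - 2769102} = - \frac{1050376}{2934133 - 2769102} = - \frac{1050376}{165031}$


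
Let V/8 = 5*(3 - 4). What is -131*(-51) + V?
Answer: 6641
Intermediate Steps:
V = -40 (V = 8*(5*(3 - 4)) = 8*(5*(-1)) = 8*(-5) = -40)
-131*(-51) + V = -131*(-51) - 40 = 6681 - 40 = 6641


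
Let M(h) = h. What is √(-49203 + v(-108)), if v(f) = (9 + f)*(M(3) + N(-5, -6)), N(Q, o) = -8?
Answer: 6*I*√1353 ≈ 220.7*I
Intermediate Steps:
v(f) = -45 - 5*f (v(f) = (9 + f)*(3 - 8) = (9 + f)*(-5) = -45 - 5*f)
√(-49203 + v(-108)) = √(-49203 + (-45 - 5*(-108))) = √(-49203 + (-45 + 540)) = √(-49203 + 495) = √(-48708) = 6*I*√1353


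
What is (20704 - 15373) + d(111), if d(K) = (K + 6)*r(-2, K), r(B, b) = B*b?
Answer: -20643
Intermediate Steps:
d(K) = -2*K*(6 + K) (d(K) = (K + 6)*(-2*K) = (6 + K)*(-2*K) = -2*K*(6 + K))
(20704 - 15373) + d(111) = (20704 - 15373) - 2*111*(6 + 111) = 5331 - 2*111*117 = 5331 - 25974 = -20643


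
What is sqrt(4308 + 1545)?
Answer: sqrt(5853) ≈ 76.505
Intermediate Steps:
sqrt(4308 + 1545) = sqrt(5853)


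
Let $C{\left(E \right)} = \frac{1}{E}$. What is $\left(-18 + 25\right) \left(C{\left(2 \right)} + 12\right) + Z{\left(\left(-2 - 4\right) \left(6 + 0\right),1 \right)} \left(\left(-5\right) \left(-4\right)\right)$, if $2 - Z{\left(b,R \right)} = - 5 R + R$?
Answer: $\frac{415}{2} \approx 207.5$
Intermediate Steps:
$Z{\left(b,R \right)} = 2 + 4 R$ ($Z{\left(b,R \right)} = 2 - \left(- 5 R + R\right) = 2 - - 4 R = 2 + 4 R$)
$\left(-18 + 25\right) \left(C{\left(2 \right)} + 12\right) + Z{\left(\left(-2 - 4\right) \left(6 + 0\right),1 \right)} \left(\left(-5\right) \left(-4\right)\right) = \left(-18 + 25\right) \left(\frac{1}{2} + 12\right) + \left(2 + 4 \cdot 1\right) \left(\left(-5\right) \left(-4\right)\right) = 7 \left(\frac{1}{2} + 12\right) + \left(2 + 4\right) 20 = 7 \cdot \frac{25}{2} + 6 \cdot 20 = \frac{175}{2} + 120 = \frac{415}{2}$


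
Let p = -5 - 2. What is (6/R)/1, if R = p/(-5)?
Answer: 30/7 ≈ 4.2857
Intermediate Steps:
p = -7
R = 7/5 (R = -7/(-5) = -7*(-⅕) = 7/5 ≈ 1.4000)
(6/R)/1 = (6/(7/5))/1 = (6*(5/7))*1 = (30/7)*1 = 30/7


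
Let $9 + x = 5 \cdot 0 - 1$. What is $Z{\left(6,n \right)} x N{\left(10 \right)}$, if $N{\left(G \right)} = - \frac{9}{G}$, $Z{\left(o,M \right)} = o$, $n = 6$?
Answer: $54$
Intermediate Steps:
$x = -10$ ($x = -9 + \left(5 \cdot 0 - 1\right) = -9 + \left(0 - 1\right) = -9 - 1 = -10$)
$Z{\left(6,n \right)} x N{\left(10 \right)} = 6 \left(-10\right) \left(- \frac{9}{10}\right) = - 60 \left(\left(-9\right) \frac{1}{10}\right) = \left(-60\right) \left(- \frac{9}{10}\right) = 54$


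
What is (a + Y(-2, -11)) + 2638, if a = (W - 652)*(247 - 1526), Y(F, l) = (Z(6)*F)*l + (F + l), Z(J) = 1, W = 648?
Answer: 7763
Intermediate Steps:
Y(F, l) = F + l + F*l (Y(F, l) = (1*F)*l + (F + l) = F*l + (F + l) = F + l + F*l)
a = 5116 (a = (648 - 652)*(247 - 1526) = -4*(-1279) = 5116)
(a + Y(-2, -11)) + 2638 = (5116 + (-2 - 11 - 2*(-11))) + 2638 = (5116 + (-2 - 11 + 22)) + 2638 = (5116 + 9) + 2638 = 5125 + 2638 = 7763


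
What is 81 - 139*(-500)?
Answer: 69581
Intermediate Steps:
81 - 139*(-500) = 81 + 69500 = 69581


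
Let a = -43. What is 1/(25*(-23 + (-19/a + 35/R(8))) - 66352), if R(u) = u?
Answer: -344/22981463 ≈ -1.4969e-5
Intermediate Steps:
1/(25*(-23 + (-19/a + 35/R(8))) - 66352) = 1/(25*(-23 + (-19/(-43) + 35/8)) - 66352) = 1/(25*(-23 + (-19*(-1/43) + 35*(⅛))) - 66352) = 1/(25*(-23 + (19/43 + 35/8)) - 66352) = 1/(25*(-23 + 1657/344) - 66352) = 1/(25*(-6255/344) - 66352) = 1/(-156375/344 - 66352) = 1/(-22981463/344) = -344/22981463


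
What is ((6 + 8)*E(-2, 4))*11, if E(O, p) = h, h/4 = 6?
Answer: 3696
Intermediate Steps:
h = 24 (h = 4*6 = 24)
E(O, p) = 24
((6 + 8)*E(-2, 4))*11 = ((6 + 8)*24)*11 = (14*24)*11 = 336*11 = 3696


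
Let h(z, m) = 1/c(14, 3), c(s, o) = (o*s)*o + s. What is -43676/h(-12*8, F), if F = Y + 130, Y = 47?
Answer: -6114640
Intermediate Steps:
F = 177 (F = 47 + 130 = 177)
c(s, o) = s + s*o² (c(s, o) = s*o² + s = s + s*o²)
h(z, m) = 1/140 (h(z, m) = 1/(14*(1 + 3²)) = 1/(14*(1 + 9)) = 1/(14*10) = 1/140)
-43676/h(-12*8, F) = -43676/1/140 = -43676*140 = -6114640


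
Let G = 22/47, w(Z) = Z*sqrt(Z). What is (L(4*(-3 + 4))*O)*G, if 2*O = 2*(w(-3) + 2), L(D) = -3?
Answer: -132/47 + 198*I*sqrt(3)/47 ≈ -2.8085 + 7.2967*I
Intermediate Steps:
w(Z) = Z**(3/2)
O = 2 - 3*I*sqrt(3) (O = (2*((-3)**(3/2) + 2))/2 = (2*(-3*I*sqrt(3) + 2))/2 = (2*(2 - 3*I*sqrt(3)))/2 = (4 - 6*I*sqrt(3))/2 = 2 - 3*I*sqrt(3) ≈ 2.0 - 5.1962*I)
G = 22/47 (G = 22*(1/47) = 22/47 ≈ 0.46809)
(L(4*(-3 + 4))*O)*G = -3*(2 - 3*I*sqrt(3))*(22/47) = (-6 + 9*I*sqrt(3))*(22/47) = -132/47 + 198*I*sqrt(3)/47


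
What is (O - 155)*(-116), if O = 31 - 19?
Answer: 16588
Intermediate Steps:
O = 12
(O - 155)*(-116) = (12 - 155)*(-116) = -143*(-116) = 16588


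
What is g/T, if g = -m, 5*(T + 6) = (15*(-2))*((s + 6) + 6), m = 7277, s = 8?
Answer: 7277/126 ≈ 57.754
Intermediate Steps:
T = -126 (T = -6 + ((15*(-2))*((8 + 6) + 6))/5 = -6 + (-30*(14 + 6))/5 = -6 + (-30*20)/5 = -6 + (1/5)*(-600) = -6 - 120 = -126)
g = -7277 (g = -1*7277 = -7277)
g/T = -7277/(-126) = -7277*(-1/126) = 7277/126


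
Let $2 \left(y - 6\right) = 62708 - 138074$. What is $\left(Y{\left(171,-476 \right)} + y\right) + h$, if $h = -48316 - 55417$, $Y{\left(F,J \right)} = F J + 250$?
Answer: $-222556$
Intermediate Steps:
$Y{\left(F,J \right)} = 250 + F J$
$h = -103733$ ($h = -48316 - 55417 = -103733$)
$y = -37677$ ($y = 6 + \frac{62708 - 138074}{2} = 6 + \frac{1}{2} \left(-75366\right) = 6 - 37683 = -37677$)
$\left(Y{\left(171,-476 \right)} + y\right) + h = \left(\left(250 + 171 \left(-476\right)\right) - 37677\right) - 103733 = \left(\left(250 - 81396\right) - 37677\right) - 103733 = \left(-81146 - 37677\right) - 103733 = -118823 - 103733 = -222556$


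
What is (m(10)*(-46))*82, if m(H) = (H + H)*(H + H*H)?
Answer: -8298400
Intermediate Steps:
m(H) = 2*H*(H + H**2) (m(H) = (2*H)*(H + H**2) = 2*H*(H + H**2))
(m(10)*(-46))*82 = ((2*10**2*(1 + 10))*(-46))*82 = ((2*100*11)*(-46))*82 = (2200*(-46))*82 = -101200*82 = -8298400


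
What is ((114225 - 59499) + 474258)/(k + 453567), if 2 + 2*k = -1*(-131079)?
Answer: 1057968/1038211 ≈ 1.0190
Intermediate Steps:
k = 131077/2 (k = -1 + (-1*(-131079))/2 = -1 + (½)*131079 = -1 + 131079/2 = 131077/2 ≈ 65539.)
((114225 - 59499) + 474258)/(k + 453567) = ((114225 - 59499) + 474258)/(131077/2 + 453567) = (54726 + 474258)/(1038211/2) = 528984*(2/1038211) = 1057968/1038211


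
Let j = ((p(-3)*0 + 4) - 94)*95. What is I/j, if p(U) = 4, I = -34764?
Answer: 5794/1425 ≈ 4.0660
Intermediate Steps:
j = -8550 (j = ((4*0 + 4) - 94)*95 = ((0 + 4) - 94)*95 = (4 - 94)*95 = -90*95 = -8550)
I/j = -34764/(-8550) = -34764*(-1/8550) = 5794/1425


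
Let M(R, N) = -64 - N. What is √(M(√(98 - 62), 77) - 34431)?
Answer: 2*I*√8643 ≈ 185.94*I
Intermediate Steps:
√(M(√(98 - 62), 77) - 34431) = √((-64 - 1*77) - 34431) = √((-64 - 77) - 34431) = √(-141 - 34431) = √(-34572) = 2*I*√8643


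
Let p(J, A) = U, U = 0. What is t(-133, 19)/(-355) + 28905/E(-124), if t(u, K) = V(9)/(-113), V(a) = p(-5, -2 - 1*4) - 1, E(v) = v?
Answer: -1159524199/4974260 ≈ -233.10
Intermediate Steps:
p(J, A) = 0
V(a) = -1 (V(a) = 0 - 1 = -1)
t(u, K) = 1/113 (t(u, K) = -1/(-113) = -1*(-1/113) = 1/113)
t(-133, 19)/(-355) + 28905/E(-124) = (1/113)/(-355) + 28905/(-124) = (1/113)*(-1/355) + 28905*(-1/124) = -1/40115 - 28905/124 = -1159524199/4974260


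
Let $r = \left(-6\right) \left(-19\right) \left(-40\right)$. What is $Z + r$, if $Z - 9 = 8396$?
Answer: $3845$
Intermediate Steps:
$Z = 8405$ ($Z = 9 + 8396 = 8405$)
$r = -4560$ ($r = 114 \left(-40\right) = -4560$)
$Z + r = 8405 - 4560 = 3845$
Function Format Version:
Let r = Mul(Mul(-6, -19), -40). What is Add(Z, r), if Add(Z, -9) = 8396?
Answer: 3845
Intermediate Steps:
Z = 8405 (Z = Add(9, 8396) = 8405)
r = -4560 (r = Mul(114, -40) = -4560)
Add(Z, r) = Add(8405, -4560) = 3845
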